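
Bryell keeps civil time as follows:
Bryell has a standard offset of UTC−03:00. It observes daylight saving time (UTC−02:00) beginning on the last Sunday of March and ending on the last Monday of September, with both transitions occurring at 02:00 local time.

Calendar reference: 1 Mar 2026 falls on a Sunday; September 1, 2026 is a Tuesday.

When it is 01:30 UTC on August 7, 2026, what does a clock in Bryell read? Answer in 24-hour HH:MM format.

23:30

1 March 2026 is a Sunday, so Sundays fall on 1, 8, 15, 22, 29; the last is March 29.
1 September 2026 is a Tuesday, so Mondays fall on 7, 14, 21, 28; the last is September 28.
At the standard offset (UTC−03:00), 01:30 UTC − 3h = 22:30 Bryell standard time (rolling into the previous day, 6 August 2026).
Daylight saving runs 29 March – 28 September; the standard-time date in Bryell, August 6, 2026, is inside that window, so Bryell is at UTC−02:00.
01:30 UTC − 2h = 23:30 local (rolling into the previous day, 6 August 2026).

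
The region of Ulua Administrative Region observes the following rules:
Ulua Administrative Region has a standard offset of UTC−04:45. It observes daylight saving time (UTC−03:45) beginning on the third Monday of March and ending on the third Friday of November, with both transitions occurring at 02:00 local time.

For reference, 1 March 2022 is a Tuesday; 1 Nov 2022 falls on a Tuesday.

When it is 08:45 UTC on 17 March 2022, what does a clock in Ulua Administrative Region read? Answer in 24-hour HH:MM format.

1 March 2022 is a Tuesday, so the first Monday is March 7 and the third is March 21.
1 November 2022 is a Tuesday, so the first Friday is November 4 and the third is November 18.
At the standard offset (UTC−04:45), 08:45 UTC − 4h45m = 04:00 Ulua Administrative Region standard time.
The standard-time date in Ulua Administrative Region, 17 March 2022, is outside the daylight-saving period (21 March – 18 November), so Ulua Administrative Region is on standard time, UTC−04:45.
08:45 UTC − 4h45m = 04:00 local.

04:00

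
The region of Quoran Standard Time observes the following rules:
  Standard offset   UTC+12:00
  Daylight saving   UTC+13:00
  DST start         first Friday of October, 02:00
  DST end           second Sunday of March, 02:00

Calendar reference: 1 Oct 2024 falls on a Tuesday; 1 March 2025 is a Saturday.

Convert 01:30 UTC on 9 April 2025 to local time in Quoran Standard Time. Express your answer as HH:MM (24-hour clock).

13:30

1 October 2024 is a Tuesday, so the first Friday is October 4.
1 March 2025 is a Saturday, so the first Sunday is March 2 and the second is March 9.
At the standard offset (UTC+12:00), 01:30 UTC + 12h = 13:30 Quoran Standard Time standard time.
The standard-time date in Quoran Standard Time, 9 April 2025, does not fall between 4 October 2024 and 9 March 2025, so daylight saving is not in effect and Quoran Standard Time is at UTC+12:00.
01:30 UTC + 12h = 13:30 local.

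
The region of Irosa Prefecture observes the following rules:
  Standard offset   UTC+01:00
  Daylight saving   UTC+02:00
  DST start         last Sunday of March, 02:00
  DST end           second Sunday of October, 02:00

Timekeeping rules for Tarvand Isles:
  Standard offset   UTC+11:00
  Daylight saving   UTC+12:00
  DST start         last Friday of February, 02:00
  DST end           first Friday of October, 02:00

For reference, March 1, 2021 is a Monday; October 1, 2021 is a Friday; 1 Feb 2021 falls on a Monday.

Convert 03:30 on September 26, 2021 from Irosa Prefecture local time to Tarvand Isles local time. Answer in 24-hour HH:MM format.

13:30

1 March 2021 is a Monday, so Sundays fall on 7, 14, 21, 28; the last is March 28.
1 October 2021 is a Friday, so the first Sunday is October 3 and the second is October 10.
September 26, 2021 lies within the daylight-saving period (28 March – 10 October), so Irosa Prefecture is on daylight time, UTC+02:00.
03:30 Irosa Prefecture − 2h = 01:30 UTC.
1 February 2021 is a Monday, so Fridays fall on 5, 12, 19, 26; the last is February 26.
1 October 2021 is a Friday, so the first Friday is October 1.
At the standard offset (UTC+11:00), 01:30 UTC + 11h = 12:30 Tarvand Isles standard time.
Daylight saving runs 26 February – 1 October; the standard-time date in Tarvand Isles, September 26, 2021, is inside that window, so Tarvand Isles is at UTC+12:00.
01:30 UTC + 12h = 13:30 Tarvand Isles.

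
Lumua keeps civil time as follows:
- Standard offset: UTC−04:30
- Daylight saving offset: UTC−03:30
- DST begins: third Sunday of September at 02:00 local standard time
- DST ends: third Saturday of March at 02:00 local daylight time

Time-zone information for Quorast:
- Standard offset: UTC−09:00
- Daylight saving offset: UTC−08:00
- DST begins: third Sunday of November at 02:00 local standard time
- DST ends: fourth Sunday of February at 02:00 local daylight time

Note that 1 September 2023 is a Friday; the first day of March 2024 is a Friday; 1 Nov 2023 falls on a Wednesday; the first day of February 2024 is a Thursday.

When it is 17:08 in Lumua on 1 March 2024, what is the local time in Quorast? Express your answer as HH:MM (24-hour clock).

11:38

1 September 2023 is a Friday, so the first Sunday is September 3 and the third is September 17.
1 March 2024 is a Friday, so the first Saturday is March 2 and the third is March 16.
Daylight saving runs 17 September 2023 – 16 March 2024; 1 March 2024 is inside that window, so Lumua is at UTC−03:30.
17:08 Lumua + 3h30m = 20:38 UTC.
1 November 2023 is a Wednesday, so the first Sunday is November 5 and the third is November 19.
1 February 2024 is a Thursday, so the first Sunday is February 4 and the fourth is February 25.
At the standard offset (UTC−09:00), 20:38 UTC − 9h = 11:38 Quorast standard time.
Daylight saving runs 19 November 2023 – 25 February 2024; the standard-time date in Quorast, 1 March 2024, is outside that window, so Quorast is on standard time at UTC−09:00.
20:38 UTC − 9h = 11:38 Quorast.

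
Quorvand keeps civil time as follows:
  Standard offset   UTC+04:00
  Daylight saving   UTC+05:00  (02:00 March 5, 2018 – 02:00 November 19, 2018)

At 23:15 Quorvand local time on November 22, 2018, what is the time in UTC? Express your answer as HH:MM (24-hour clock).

19:15

Daylight saving runs 5 March – 19 November; November 22, 2018 is outside that window, so Quorvand is on standard time at UTC+04:00.
23:15 local − 4h = 19:15 UTC.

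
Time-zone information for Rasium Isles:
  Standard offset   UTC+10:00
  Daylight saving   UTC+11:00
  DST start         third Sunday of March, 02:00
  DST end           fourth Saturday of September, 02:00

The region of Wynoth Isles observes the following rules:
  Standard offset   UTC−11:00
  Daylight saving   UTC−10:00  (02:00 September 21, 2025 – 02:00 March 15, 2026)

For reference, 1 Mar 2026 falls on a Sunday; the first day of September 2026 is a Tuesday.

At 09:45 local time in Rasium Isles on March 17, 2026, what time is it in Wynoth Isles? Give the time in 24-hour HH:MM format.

1 March 2026 is a Sunday, so the first Sunday is March 1 and the third is March 15.
1 September 2026 is a Tuesday, so the first Saturday is September 5 and the fourth is September 26.
March 17, 2026 lies within the daylight-saving period (15 March – 26 September), so Rasium Isles is on daylight time, UTC+11:00.
09:45 Rasium Isles − 11h = 22:45 UTC (rolling into the previous day, 16 March 2026).
At the standard offset (UTC−11:00), 22:45 UTC − 11h = 11:45 Wynoth Isles standard time.
The standard-time date in Wynoth Isles, March 16, 2026, does not fall between 21 September 2025 and 15 March 2026, so daylight saving is not in effect and Wynoth Isles is at UTC−11:00.
22:45 UTC − 11h = 11:45 Wynoth Isles.

11:45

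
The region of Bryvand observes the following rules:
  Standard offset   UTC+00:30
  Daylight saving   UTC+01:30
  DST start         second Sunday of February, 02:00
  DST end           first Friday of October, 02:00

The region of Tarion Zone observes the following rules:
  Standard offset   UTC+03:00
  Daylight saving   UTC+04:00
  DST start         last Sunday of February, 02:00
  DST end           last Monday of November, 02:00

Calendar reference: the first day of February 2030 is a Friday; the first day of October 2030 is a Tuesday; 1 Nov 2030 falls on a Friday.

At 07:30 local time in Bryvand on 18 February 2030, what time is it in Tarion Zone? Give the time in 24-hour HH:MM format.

09:00

1 February 2030 is a Friday, so the first Sunday is February 3 and the second is February 10.
1 October 2030 is a Tuesday, so the first Friday is October 4.
18 February 2030 falls between 10 February and 4 October, so daylight saving is in effect and Bryvand is at UTC+01:30.
07:30 Bryvand − 1h30m = 06:00 UTC.
1 February 2030 is a Friday, so Sundays fall on 3, 10, 17, 24; the last is February 24.
1 November 2030 is a Friday, so Mondays fall on 4, 11, 18, 25; the last is November 25.
At the standard offset (UTC+03:00), 06:00 UTC + 3h = 09:00 Tarion Zone standard time.
The standard-time date in Tarion Zone, 18 February 2030, does not fall between 24 February and 25 November, so daylight saving is not in effect and Tarion Zone is at UTC+03:00.
06:00 UTC + 3h = 09:00 Tarion Zone.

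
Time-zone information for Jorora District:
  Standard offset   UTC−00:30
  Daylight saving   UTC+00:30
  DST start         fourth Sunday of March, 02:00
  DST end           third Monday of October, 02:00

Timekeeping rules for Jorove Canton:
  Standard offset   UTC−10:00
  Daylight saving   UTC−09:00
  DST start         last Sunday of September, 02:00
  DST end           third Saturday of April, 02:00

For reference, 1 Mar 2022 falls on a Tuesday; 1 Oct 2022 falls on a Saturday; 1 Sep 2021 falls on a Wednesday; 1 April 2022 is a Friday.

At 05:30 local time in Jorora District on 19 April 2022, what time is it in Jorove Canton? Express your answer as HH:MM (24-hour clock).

19:00

1 March 2022 is a Tuesday, so the first Sunday is March 6 and the fourth is March 27.
1 October 2022 is a Saturday, so the first Monday is October 3 and the third is October 17.
19 April 2022 lies within the daylight-saving period (27 March – 17 October), so Jorora District is on daylight time, UTC+00:30.
05:30 Jorora District − 0h30m = 05:00 UTC.
1 September 2021 is a Wednesday, so Sundays fall on 5, 12, 19, 26; the last is September 26.
1 April 2022 is a Friday, so the first Saturday is April 2 and the third is April 16.
At the standard offset (UTC−10:00), 05:00 UTC − 10h = 19:00 Jorove Canton standard time (rolling into the previous day, 18 April 2022).
The standard-time date in Jorove Canton, 18 April 2022, is outside the daylight-saving period (26 September 2021 – 16 April 2022), so Jorove Canton is on standard time, UTC−10:00.
05:00 UTC − 10h = 19:00 Jorove Canton (rolling into the previous day, 18 April 2022).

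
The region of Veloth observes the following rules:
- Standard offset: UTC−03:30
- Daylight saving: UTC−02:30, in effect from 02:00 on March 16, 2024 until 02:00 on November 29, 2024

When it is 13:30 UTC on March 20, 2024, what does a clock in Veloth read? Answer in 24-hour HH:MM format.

At the standard offset (UTC−03:30), 13:30 UTC − 3h30m = 10:00 Veloth standard time.
The standard-time date in Veloth, March 20, 2024, falls between 16 March and 29 November, so daylight saving is in effect and Veloth is at UTC−02:30.
13:30 UTC − 2h30m = 11:00 local.

11:00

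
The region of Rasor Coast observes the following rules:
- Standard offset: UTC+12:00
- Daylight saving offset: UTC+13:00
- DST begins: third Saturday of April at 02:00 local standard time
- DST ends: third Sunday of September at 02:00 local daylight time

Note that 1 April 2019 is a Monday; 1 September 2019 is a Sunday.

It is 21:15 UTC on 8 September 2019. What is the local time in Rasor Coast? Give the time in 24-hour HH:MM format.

1 April 2019 is a Monday, so the first Saturday is April 6 and the third is April 20.
1 September 2019 is a Sunday, so the first Sunday is September 1 and the third is September 15.
At the standard offset (UTC+12:00), 21:15 UTC + 12h = 09:15 Rasor Coast standard time (rolling into the next day, 9 September 2019).
The standard-time date in Rasor Coast, 9 September 2019, falls between 20 April and 15 September, so daylight saving is in effect and Rasor Coast is at UTC+13:00.
21:15 UTC + 13h = 10:15 local (rolling into the next day, 9 September 2019).

10:15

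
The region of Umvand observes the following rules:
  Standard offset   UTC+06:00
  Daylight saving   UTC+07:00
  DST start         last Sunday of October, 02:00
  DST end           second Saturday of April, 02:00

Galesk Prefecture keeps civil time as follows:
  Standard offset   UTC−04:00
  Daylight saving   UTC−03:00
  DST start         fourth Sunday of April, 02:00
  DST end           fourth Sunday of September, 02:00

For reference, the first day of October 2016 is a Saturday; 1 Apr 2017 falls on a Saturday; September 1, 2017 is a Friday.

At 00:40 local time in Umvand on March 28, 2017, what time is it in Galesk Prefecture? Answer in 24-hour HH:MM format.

1 October 2016 is a Saturday, so Sundays fall on 2, 9, 16, 23, 30; the last is October 30.
1 April 2017 is a Saturday, so the first Saturday is April 1 and the second is April 8.
March 28, 2017 falls between 30 October 2016 and 8 April 2017, so daylight saving is in effect and Umvand is at UTC+07:00.
00:40 Umvand − 7h = 17:40 UTC (rolling into the previous day, 27 March 2017).
1 April 2017 is a Saturday, so the first Sunday is April 2 and the fourth is April 23.
1 September 2017 is a Friday, so the first Sunday is September 3 and the fourth is September 24.
At the standard offset (UTC−04:00), 17:40 UTC − 4h = 13:40 Galesk Prefecture standard time.
Daylight saving runs 23 April – 24 September; the standard-time date in Galesk Prefecture, March 27, 2017, is outside that window, so Galesk Prefecture is on standard time at UTC−04:00.
17:40 UTC − 4h = 13:40 Galesk Prefecture.

13:40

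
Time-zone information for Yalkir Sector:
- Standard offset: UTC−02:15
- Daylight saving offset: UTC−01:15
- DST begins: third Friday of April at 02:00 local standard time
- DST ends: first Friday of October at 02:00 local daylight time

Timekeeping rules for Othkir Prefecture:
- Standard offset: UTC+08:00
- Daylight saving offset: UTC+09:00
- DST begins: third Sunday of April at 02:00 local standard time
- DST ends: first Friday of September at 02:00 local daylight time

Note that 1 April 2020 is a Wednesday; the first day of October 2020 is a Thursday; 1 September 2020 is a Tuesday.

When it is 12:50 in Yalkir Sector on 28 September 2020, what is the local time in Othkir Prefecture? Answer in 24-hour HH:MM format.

22:05

1 April 2020 is a Wednesday, so the first Friday is April 3 and the third is April 17.
1 October 2020 is a Thursday, so the first Friday is October 2.
28 September 2020 lies within the daylight-saving period (17 April – 2 October), so Yalkir Sector is on daylight time, UTC−01:15.
12:50 Yalkir Sector + 1h15m = 14:05 UTC.
1 April 2020 is a Wednesday, so the first Sunday is April 5 and the third is April 19.
1 September 2020 is a Tuesday, so the first Friday is September 4.
At the standard offset (UTC+08:00), 14:05 UTC + 8h = 22:05 Othkir Prefecture standard time.
Daylight saving runs 19 April – 4 September; the standard-time date in Othkir Prefecture, 28 September 2020, is outside that window, so Othkir Prefecture is on standard time at UTC+08:00.
14:05 UTC + 8h = 22:05 Othkir Prefecture.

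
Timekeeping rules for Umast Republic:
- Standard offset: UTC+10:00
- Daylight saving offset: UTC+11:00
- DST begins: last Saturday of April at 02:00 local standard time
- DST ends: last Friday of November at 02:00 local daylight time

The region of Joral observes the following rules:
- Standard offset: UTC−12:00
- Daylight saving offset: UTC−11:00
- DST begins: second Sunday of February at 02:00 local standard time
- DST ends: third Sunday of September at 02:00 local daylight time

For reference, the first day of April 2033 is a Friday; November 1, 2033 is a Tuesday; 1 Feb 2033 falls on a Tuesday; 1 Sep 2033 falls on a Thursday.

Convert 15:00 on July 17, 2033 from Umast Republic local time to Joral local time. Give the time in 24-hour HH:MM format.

17:00

1 April 2033 is a Friday, so Saturdays fall on 2, 9, 16, 23, 30; the last is April 30.
1 November 2033 is a Tuesday, so Fridays fall on 4, 11, 18, 25; the last is November 25.
July 17, 2033 lies within the daylight-saving period (30 April – 25 November), so Umast Republic is on daylight time, UTC+11:00.
15:00 Umast Republic − 11h = 04:00 UTC.
1 February 2033 is a Tuesday, so the first Sunday is February 6 and the second is February 13.
1 September 2033 is a Thursday, so the first Sunday is September 4 and the third is September 18.
At the standard offset (UTC−12:00), 04:00 UTC − 12h = 16:00 Joral standard time (rolling into the previous day, 16 July 2033).
Daylight saving runs 13 February – 18 September; the standard-time date in Joral, July 16, 2033, is inside that window, so Joral is at UTC−11:00.
04:00 UTC − 11h = 17:00 Joral (rolling into the previous day, 16 July 2033).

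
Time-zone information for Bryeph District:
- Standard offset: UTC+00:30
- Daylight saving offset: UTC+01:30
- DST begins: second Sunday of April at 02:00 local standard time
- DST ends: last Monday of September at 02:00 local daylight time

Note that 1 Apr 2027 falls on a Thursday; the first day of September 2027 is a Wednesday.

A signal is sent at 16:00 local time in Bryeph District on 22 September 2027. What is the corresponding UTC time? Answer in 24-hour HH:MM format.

1 April 2027 is a Thursday, so the first Sunday is April 4 and the second is April 11.
1 September 2027 is a Wednesday, so Mondays fall on 6, 13, 20, 27; the last is September 27.
22 September 2027 lies within the daylight-saving period (11 April – 27 September), so Bryeph District is on daylight time, UTC+01:30.
16:00 local − 1h30m = 14:30 UTC.

14:30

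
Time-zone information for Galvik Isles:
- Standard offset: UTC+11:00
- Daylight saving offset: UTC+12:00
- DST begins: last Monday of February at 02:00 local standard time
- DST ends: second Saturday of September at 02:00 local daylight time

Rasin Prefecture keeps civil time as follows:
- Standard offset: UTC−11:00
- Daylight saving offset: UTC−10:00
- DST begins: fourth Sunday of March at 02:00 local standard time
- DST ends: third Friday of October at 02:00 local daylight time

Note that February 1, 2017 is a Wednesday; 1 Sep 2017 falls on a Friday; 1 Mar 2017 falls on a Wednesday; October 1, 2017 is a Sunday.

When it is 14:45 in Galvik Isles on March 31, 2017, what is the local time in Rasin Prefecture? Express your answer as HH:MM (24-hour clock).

16:45

1 February 2017 is a Wednesday, so Mondays fall on 6, 13, 20, 27; the last is February 27.
1 September 2017 is a Friday, so the first Saturday is September 2 and the second is September 9.
March 31, 2017 falls between 27 February and 9 September, so daylight saving is in effect and Galvik Isles is at UTC+12:00.
14:45 Galvik Isles − 12h = 02:45 UTC.
1 March 2017 is a Wednesday, so the first Sunday is March 5 and the fourth is March 26.
1 October 2017 is a Sunday, so the first Friday is October 6 and the third is October 20.
At the standard offset (UTC−11:00), 02:45 UTC − 11h = 15:45 Rasin Prefecture standard time (rolling into the previous day, 30 March 2017).
The standard-time date in Rasin Prefecture, March 30, 2017, falls between 26 March and 20 October, so daylight saving is in effect and Rasin Prefecture is at UTC−10:00.
02:45 UTC − 10h = 16:45 Rasin Prefecture (rolling into the previous day, 30 March 2017).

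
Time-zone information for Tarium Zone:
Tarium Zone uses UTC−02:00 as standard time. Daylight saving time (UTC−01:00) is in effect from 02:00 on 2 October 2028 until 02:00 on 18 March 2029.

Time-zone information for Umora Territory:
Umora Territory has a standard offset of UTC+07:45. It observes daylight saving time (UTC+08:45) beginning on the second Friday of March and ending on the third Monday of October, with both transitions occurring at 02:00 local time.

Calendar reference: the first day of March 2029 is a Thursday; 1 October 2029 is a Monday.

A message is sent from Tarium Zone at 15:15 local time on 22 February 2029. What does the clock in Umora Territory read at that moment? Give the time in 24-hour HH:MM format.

00:00

22 February 2029 lies within the daylight-saving period (2 October 2028 – 18 March 2029), so Tarium Zone is on daylight time, UTC−01:00.
15:15 Tarium Zone + 1h = 16:15 UTC.
1 March 2029 is a Thursday, so the first Friday is March 2 and the second is March 9.
1 October 2029 is a Monday, so the first Monday is October 1 and the third is October 15.
At the standard offset (UTC+07:45), 16:15 UTC + 7h45m = 00:00 Umora Territory standard time (rolling into the next day, 23 February 2029).
The standard-time date in Umora Territory, 23 February 2029, is outside the daylight-saving period (9 March – 15 October), so Umora Territory is on standard time, UTC+07:45.
16:15 UTC + 7h45m = 00:00 Umora Territory (rolling into the next day, 23 February 2029).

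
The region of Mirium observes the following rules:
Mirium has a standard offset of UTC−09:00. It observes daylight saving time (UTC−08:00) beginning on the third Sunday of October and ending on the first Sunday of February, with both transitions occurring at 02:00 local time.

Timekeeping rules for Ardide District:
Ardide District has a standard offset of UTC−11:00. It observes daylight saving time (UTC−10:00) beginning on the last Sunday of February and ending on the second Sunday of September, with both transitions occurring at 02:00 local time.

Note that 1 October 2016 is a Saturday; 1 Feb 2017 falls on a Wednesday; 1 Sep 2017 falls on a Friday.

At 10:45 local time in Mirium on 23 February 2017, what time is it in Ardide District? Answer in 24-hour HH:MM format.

1 October 2016 is a Saturday, so the first Sunday is October 2 and the third is October 16.
1 February 2017 is a Wednesday, so the first Sunday is February 5.
23 February 2017 is outside the daylight-saving period (16 October 2016 – 5 February 2017), so Mirium is on standard time, UTC−09:00.
10:45 Mirium + 9h = 19:45 UTC.
1 February 2017 is a Wednesday, so Sundays fall on 5, 12, 19, 26; the last is February 26.
1 September 2017 is a Friday, so the first Sunday is September 3 and the second is September 10.
At the standard offset (UTC−11:00), 19:45 UTC − 11h = 08:45 Ardide District standard time.
The standard-time date in Ardide District, 23 February 2017, does not fall between 26 February and 10 September, so daylight saving is not in effect and Ardide District is at UTC−11:00.
19:45 UTC − 11h = 08:45 Ardide District.

08:45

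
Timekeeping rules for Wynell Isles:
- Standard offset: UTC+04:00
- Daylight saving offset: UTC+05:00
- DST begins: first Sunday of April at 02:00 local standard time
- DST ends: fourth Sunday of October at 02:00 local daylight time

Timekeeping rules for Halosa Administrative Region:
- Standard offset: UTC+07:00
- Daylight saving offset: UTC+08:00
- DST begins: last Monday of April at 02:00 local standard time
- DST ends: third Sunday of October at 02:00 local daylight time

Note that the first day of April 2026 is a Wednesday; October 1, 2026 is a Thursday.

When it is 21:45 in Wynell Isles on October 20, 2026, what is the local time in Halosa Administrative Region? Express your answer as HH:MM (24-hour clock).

1 April 2026 is a Wednesday, so the first Sunday is April 5.
1 October 2026 is a Thursday, so the first Sunday is October 4 and the fourth is October 25.
October 20, 2026 falls between 5 April and 25 October, so daylight saving is in effect and Wynell Isles is at UTC+05:00.
21:45 Wynell Isles − 5h = 16:45 UTC.
1 April 2026 is a Wednesday, so Mondays fall on 6, 13, 20, 27; the last is April 27.
1 October 2026 is a Thursday, so the first Sunday is October 4 and the third is October 18.
At the standard offset (UTC+07:00), 16:45 UTC + 7h = 23:45 Halosa Administrative Region standard time.
The standard-time date in Halosa Administrative Region, October 20, 2026, is outside the daylight-saving period (27 April – 18 October), so Halosa Administrative Region is on standard time, UTC+07:00.
16:45 UTC + 7h = 23:45 Halosa Administrative Region.

23:45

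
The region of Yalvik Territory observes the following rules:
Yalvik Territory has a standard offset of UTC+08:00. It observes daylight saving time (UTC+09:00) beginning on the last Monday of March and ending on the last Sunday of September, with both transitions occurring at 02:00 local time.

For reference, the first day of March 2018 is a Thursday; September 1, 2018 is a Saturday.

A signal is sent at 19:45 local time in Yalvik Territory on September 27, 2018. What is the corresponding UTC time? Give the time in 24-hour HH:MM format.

1 March 2018 is a Thursday, so Mondays fall on 5, 12, 19, 26; the last is March 26.
1 September 2018 is a Saturday, so Sundays fall on 2, 9, 16, 23, 30; the last is September 30.
Daylight saving runs 26 March – 30 September; September 27, 2018 is inside that window, so Yalvik Territory is at UTC+09:00.
19:45 local − 9h = 10:45 UTC.

10:45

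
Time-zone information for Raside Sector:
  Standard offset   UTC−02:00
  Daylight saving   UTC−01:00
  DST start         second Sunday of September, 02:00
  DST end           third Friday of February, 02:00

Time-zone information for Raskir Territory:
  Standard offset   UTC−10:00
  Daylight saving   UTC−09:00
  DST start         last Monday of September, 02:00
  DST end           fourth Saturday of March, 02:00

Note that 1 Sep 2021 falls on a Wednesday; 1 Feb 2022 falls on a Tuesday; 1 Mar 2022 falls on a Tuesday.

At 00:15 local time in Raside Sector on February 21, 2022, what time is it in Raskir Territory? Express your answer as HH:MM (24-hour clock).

1 September 2021 is a Wednesday, so the first Sunday is September 5 and the second is September 12.
1 February 2022 is a Tuesday, so the first Friday is February 4 and the third is February 18.
February 21, 2022 is outside the daylight-saving period (12 September 2021 – 18 February 2022), so Raside Sector is on standard time, UTC−02:00.
00:15 Raside Sector + 2h = 02:15 UTC.
1 September 2021 is a Wednesday, so Mondays fall on 6, 13, 20, 27; the last is September 27.
1 March 2022 is a Tuesday, so the first Saturday is March 5 and the fourth is March 26.
At the standard offset (UTC−10:00), 02:15 UTC − 10h = 16:15 Raskir Territory standard time (rolling into the previous day, 20 February 2022).
Daylight saving runs 27 September 2021 – 26 March 2022; the standard-time date in Raskir Territory, February 20, 2022, is inside that window, so Raskir Territory is at UTC−09:00.
02:15 UTC − 9h = 17:15 Raskir Territory (rolling into the previous day, 20 February 2022).

17:15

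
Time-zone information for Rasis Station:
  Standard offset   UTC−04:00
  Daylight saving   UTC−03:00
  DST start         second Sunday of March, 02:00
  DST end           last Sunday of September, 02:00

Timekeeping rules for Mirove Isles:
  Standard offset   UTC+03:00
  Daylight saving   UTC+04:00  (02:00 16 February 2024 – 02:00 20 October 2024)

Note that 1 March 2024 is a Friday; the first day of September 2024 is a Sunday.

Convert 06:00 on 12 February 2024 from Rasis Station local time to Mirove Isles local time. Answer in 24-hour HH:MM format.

1 March 2024 is a Friday, so the first Sunday is March 3 and the second is March 10.
1 September 2024 is a Sunday, so Sundays fall on 1, 8, 15, 22, 29; the last is September 29.
12 February 2024 is outside the daylight-saving period (10 March – 29 September), so Rasis Station is on standard time, UTC−04:00.
06:00 Rasis Station + 4h = 10:00 UTC.
At the standard offset (UTC+03:00), 10:00 UTC + 3h = 13:00 Mirove Isles standard time.
Daylight saving runs 16 February – 20 October; the standard-time date in Mirove Isles, 12 February 2024, is outside that window, so Mirove Isles is on standard time at UTC+03:00.
10:00 UTC + 3h = 13:00 Mirove Isles.

13:00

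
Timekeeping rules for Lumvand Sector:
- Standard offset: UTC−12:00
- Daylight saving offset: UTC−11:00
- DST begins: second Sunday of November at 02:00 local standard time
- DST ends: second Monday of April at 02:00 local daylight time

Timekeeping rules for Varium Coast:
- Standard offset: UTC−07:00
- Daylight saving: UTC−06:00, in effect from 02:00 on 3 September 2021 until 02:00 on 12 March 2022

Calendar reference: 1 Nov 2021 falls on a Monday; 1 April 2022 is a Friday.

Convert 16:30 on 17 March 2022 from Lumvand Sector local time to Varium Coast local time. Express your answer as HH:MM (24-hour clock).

20:30

1 November 2021 is a Monday, so the first Sunday is November 7 and the second is November 14.
1 April 2022 is a Friday, so the first Monday is April 4 and the second is April 11.
Daylight saving runs 14 November 2021 – 11 April 2022; 17 March 2022 is inside that window, so Lumvand Sector is at UTC−11:00.
16:30 Lumvand Sector + 11h = 03:30 UTC (rolling into the next day, 18 March 2022).
At the standard offset (UTC−07:00), 03:30 UTC − 7h = 20:30 Varium Coast standard time (rolling into the previous day, 17 March 2022).
The standard-time date in Varium Coast, 17 March 2022, is outside the daylight-saving period (3 September 2021 – 12 March 2022), so Varium Coast is on standard time, UTC−07:00.
03:30 UTC − 7h = 20:30 Varium Coast (rolling into the previous day, 17 March 2022).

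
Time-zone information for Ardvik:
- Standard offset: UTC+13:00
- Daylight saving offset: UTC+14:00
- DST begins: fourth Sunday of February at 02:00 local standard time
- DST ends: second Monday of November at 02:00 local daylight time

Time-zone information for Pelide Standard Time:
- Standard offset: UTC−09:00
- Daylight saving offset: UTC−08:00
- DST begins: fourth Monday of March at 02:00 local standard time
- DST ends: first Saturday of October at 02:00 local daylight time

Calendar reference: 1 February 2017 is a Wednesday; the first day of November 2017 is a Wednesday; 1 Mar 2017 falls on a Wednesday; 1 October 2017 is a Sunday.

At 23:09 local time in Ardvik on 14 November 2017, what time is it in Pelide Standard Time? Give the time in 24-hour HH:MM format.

01:09

1 February 2017 is a Wednesday, so the first Sunday is February 5 and the fourth is February 26.
1 November 2017 is a Wednesday, so the first Monday is November 6 and the second is November 13.
Daylight saving runs 26 February – 13 November; 14 November 2017 is outside that window, so Ardvik is on standard time at UTC+13:00.
23:09 Ardvik − 13h = 10:09 UTC.
1 March 2017 is a Wednesday, so the first Monday is March 6 and the fourth is March 27.
1 October 2017 is a Sunday, so the first Saturday is October 7.
At the standard offset (UTC−09:00), 10:09 UTC − 9h = 01:09 Pelide Standard Time standard time.
The standard-time date in Pelide Standard Time, 14 November 2017, is outside the daylight-saving period (27 March – 7 October), so Pelide Standard Time is on standard time, UTC−09:00.
10:09 UTC − 9h = 01:09 Pelide Standard Time.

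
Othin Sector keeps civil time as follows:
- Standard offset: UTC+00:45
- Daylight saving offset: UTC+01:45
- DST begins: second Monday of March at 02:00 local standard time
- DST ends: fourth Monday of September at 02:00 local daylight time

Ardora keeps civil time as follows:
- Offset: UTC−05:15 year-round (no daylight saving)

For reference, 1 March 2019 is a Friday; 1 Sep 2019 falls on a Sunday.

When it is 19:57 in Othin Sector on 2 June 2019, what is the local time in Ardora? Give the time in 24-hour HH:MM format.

12:57

1 March 2019 is a Friday, so the first Monday is March 4 and the second is March 11.
1 September 2019 is a Sunday, so the first Monday is September 2 and the fourth is September 23.
Daylight saving runs 11 March – 23 September; 2 June 2019 is inside that window, so Othin Sector is at UTC+01:45.
19:57 Othin Sector − 1h45m = 18:12 UTC.
Ardora stays on UTC−05:15 all year.
18:12 UTC − 5h15m = 12:57 Ardora.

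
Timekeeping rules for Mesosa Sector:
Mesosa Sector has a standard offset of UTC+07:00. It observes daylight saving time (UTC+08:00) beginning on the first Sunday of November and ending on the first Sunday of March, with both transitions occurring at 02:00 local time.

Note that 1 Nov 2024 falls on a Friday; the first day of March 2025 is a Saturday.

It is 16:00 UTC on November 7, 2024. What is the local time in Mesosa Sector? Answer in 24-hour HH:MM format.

00:00

1 November 2024 is a Friday, so the first Sunday is November 3.
1 March 2025 is a Saturday, so the first Sunday is March 2.
At the standard offset (UTC+07:00), 16:00 UTC + 7h = 23:00 Mesosa Sector standard time.
Daylight saving runs 3 November 2024 – 2 March 2025; the standard-time date in Mesosa Sector, November 7, 2024, is inside that window, so Mesosa Sector is at UTC+08:00.
16:00 UTC + 8h = 00:00 local (rolling into the next day, 8 November 2024).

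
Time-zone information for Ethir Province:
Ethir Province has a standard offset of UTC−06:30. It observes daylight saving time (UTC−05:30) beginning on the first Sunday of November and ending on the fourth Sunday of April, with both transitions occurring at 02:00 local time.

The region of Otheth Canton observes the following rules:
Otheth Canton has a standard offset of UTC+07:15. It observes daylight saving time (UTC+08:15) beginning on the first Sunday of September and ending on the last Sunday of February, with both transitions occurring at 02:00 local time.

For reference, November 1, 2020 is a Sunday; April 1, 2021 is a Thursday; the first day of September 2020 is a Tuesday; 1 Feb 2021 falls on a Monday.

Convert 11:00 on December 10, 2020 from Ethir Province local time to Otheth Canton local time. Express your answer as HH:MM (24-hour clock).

00:45

1 November 2020 is a Sunday, so the first Sunday is November 1.
1 April 2021 is a Thursday, so the first Sunday is April 4 and the fourth is April 25.
December 10, 2020 falls between 1 November 2020 and 25 April 2021, so daylight saving is in effect and Ethir Province is at UTC−05:30.
11:00 Ethir Province + 5h30m = 16:30 UTC.
1 September 2020 is a Tuesday, so the first Sunday is September 6.
1 February 2021 is a Monday, so Sundays fall on 7, 14, 21, 28; the last is February 28.
At the standard offset (UTC+07:15), 16:30 UTC + 7h15m = 23:45 Otheth Canton standard time.
The standard-time date in Otheth Canton, December 10, 2020, lies within the daylight-saving period (6 September 2020 – 28 February 2021), so Otheth Canton is on daylight time, UTC+08:15.
16:30 UTC + 8h15m = 00:45 Otheth Canton (rolling into the next day, 11 December 2020).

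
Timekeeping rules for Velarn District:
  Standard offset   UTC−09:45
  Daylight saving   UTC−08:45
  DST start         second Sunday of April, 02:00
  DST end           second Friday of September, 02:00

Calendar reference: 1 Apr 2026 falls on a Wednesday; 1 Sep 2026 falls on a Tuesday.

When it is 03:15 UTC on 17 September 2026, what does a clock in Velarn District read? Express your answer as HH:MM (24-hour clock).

1 April 2026 is a Wednesday, so the first Sunday is April 5 and the second is April 12.
1 September 2026 is a Tuesday, so the first Friday is September 4 and the second is September 11.
At the standard offset (UTC−09:45), 03:15 UTC − 9h45m = 17:30 Velarn District standard time (rolling into the previous day, 16 September 2026).
The standard-time date in Velarn District, 16 September 2026, is outside the daylight-saving period (12 April – 11 September), so Velarn District is on standard time, UTC−09:45.
03:15 UTC − 9h45m = 17:30 local (rolling into the previous day, 16 September 2026).

17:30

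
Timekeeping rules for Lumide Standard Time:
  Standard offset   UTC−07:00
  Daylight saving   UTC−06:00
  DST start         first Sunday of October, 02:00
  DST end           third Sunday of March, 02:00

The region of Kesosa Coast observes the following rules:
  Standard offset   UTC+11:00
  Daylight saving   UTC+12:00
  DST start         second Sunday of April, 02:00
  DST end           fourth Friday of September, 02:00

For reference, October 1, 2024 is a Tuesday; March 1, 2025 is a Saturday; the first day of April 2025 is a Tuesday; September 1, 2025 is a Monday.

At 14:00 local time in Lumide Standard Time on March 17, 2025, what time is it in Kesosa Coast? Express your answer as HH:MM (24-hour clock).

1 October 2024 is a Tuesday, so the first Sunday is October 6.
1 March 2025 is a Saturday, so the first Sunday is March 2 and the third is March 16.
Daylight saving runs 6 October 2024 – 16 March 2025; March 17, 2025 is outside that window, so Lumide Standard Time is on standard time at UTC−07:00.
14:00 Lumide Standard Time + 7h = 21:00 UTC.
1 April 2025 is a Tuesday, so the first Sunday is April 6 and the second is April 13.
1 September 2025 is a Monday, so the first Friday is September 5 and the fourth is September 26.
At the standard offset (UTC+11:00), 21:00 UTC + 11h = 08:00 Kesosa Coast standard time (rolling into the next day, 18 March 2025).
The standard-time date in Kesosa Coast, March 18, 2025, does not fall between 13 April and 26 September, so daylight saving is not in effect and Kesosa Coast is at UTC+11:00.
21:00 UTC + 11h = 08:00 Kesosa Coast (rolling into the next day, 18 March 2025).

08:00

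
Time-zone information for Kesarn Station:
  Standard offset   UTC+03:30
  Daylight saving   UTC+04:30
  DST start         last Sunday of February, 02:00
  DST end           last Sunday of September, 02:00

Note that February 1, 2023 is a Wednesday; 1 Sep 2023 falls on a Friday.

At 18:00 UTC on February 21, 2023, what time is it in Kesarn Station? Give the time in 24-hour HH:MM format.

1 February 2023 is a Wednesday, so Sundays fall on 5, 12, 19, 26; the last is February 26.
1 September 2023 is a Friday, so Sundays fall on 3, 10, 17, 24; the last is September 24.
At the standard offset (UTC+03:30), 18:00 UTC + 3h30m = 21:30 Kesarn Station standard time.
The standard-time date in Kesarn Station, February 21, 2023, is outside the daylight-saving period (26 February – 24 September), so Kesarn Station is on standard time, UTC+03:30.
18:00 UTC + 3h30m = 21:30 local.

21:30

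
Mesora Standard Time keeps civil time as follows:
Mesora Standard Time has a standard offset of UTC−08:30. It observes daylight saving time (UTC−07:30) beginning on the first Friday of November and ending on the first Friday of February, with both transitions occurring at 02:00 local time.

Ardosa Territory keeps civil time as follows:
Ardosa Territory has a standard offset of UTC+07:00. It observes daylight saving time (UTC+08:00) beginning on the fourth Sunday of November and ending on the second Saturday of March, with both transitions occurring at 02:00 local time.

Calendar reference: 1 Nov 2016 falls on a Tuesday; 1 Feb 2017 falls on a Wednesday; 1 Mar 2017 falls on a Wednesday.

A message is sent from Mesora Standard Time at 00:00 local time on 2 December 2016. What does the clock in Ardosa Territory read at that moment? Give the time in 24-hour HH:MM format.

15:30

1 November 2016 is a Tuesday, so the first Friday is November 4.
1 February 2017 is a Wednesday, so the first Friday is February 3.
Daylight saving runs 4 November 2016 – 3 February 2017; 2 December 2016 is inside that window, so Mesora Standard Time is at UTC−07:30.
00:00 Mesora Standard Time + 7h30m = 07:30 UTC.
1 November 2016 is a Tuesday, so the first Sunday is November 6 and the fourth is November 27.
1 March 2017 is a Wednesday, so the first Saturday is March 4 and the second is March 11.
At the standard offset (UTC+07:00), 07:30 UTC + 7h = 14:30 Ardosa Territory standard time.
Daylight saving runs 27 November 2016 – 11 March 2017; the standard-time date in Ardosa Territory, 2 December 2016, is inside that window, so Ardosa Territory is at UTC+08:00.
07:30 UTC + 8h = 15:30 Ardosa Territory.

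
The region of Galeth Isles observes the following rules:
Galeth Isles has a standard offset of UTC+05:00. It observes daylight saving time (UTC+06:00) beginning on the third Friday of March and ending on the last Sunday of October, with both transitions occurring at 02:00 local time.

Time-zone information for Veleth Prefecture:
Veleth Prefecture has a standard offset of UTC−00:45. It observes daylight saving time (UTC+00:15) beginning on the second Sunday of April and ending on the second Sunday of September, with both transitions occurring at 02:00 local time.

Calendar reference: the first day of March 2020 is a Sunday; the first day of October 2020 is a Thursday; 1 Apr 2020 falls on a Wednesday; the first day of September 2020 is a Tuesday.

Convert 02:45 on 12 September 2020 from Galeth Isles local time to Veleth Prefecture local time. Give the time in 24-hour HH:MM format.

1 March 2020 is a Sunday, so the first Friday is March 6 and the third is March 20.
1 October 2020 is a Thursday, so Sundays fall on 4, 11, 18, 25; the last is October 25.
Daylight saving runs 20 March – 25 October; 12 September 2020 is inside that window, so Galeth Isles is at UTC+06:00.
02:45 Galeth Isles − 6h = 20:45 UTC (rolling into the previous day, 11 September 2020).
1 April 2020 is a Wednesday, so the first Sunday is April 5 and the second is April 12.
1 September 2020 is a Tuesday, so the first Sunday is September 6 and the second is September 13.
At the standard offset (UTC−00:45), 20:45 UTC − 0h45m = 20:00 Veleth Prefecture standard time.
The standard-time date in Veleth Prefecture, 11 September 2020, lies within the daylight-saving period (12 April – 13 September), so Veleth Prefecture is on daylight time, UTC+00:15.
20:45 UTC + 0h15m = 21:00 Veleth Prefecture.

21:00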